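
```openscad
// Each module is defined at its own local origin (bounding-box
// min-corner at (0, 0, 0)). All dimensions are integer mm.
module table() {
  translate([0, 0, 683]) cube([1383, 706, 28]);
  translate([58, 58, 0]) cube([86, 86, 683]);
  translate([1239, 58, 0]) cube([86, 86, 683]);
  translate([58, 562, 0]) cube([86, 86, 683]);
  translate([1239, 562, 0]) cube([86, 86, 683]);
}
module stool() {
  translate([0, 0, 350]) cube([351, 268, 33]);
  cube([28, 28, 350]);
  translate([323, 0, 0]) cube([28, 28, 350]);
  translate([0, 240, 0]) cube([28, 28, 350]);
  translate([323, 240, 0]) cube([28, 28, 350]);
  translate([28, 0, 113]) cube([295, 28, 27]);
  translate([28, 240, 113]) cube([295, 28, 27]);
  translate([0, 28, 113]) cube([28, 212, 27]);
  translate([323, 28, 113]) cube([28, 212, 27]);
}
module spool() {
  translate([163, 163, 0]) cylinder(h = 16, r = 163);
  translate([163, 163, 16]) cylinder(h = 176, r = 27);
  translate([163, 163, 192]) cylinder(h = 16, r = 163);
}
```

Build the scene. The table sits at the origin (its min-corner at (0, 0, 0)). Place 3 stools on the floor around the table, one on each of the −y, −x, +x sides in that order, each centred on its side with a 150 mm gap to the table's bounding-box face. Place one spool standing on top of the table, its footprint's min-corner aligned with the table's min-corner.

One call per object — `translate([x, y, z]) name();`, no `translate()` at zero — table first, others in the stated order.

table();
translate([516, -418, 0]) stool();
translate([-501, 219, 0]) stool();
translate([1533, 219, 0]) stool();
translate([0, 0, 711]) spool();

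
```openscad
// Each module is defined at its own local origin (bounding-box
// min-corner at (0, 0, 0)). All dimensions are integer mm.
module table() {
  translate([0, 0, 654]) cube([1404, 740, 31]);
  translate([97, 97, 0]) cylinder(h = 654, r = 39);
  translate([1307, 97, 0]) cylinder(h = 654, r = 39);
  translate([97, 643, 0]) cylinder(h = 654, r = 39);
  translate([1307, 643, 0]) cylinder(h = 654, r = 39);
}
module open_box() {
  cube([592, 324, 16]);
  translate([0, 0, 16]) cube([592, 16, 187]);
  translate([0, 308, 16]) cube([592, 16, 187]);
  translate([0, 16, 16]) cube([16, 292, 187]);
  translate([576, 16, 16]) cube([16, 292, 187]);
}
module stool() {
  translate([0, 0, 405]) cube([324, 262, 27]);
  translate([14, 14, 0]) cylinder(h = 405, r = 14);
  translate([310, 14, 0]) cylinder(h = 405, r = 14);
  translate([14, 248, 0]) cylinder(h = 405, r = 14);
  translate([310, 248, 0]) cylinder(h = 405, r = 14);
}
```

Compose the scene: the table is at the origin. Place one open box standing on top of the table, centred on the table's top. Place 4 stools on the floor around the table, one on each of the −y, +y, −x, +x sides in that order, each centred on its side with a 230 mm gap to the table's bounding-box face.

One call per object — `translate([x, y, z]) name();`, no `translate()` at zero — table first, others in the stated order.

table();
translate([406, 208, 685]) open_box();
translate([540, -492, 0]) stool();
translate([540, 970, 0]) stool();
translate([-554, 239, 0]) stool();
translate([1634, 239, 0]) stool();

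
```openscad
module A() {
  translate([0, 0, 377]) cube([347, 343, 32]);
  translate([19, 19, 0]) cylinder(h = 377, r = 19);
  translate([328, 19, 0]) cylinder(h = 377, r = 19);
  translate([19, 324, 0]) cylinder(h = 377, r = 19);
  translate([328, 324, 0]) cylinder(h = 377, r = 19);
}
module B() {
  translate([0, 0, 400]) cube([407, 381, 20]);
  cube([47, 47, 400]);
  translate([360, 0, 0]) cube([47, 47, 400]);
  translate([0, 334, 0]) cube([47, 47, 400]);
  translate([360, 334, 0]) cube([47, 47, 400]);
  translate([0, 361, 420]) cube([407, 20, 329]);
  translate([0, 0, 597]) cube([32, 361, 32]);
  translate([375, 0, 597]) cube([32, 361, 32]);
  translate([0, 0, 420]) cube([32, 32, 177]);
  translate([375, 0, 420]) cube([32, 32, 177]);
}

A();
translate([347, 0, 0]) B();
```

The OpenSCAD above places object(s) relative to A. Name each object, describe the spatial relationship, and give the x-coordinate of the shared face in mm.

The stool's +x face and the chair's −x face are both at x = 347 mm.

A is a stool. B is a chair. The chair is against the stool's +x side, with their −y faces flush. The x-coordinate of the shared face is 347 mm.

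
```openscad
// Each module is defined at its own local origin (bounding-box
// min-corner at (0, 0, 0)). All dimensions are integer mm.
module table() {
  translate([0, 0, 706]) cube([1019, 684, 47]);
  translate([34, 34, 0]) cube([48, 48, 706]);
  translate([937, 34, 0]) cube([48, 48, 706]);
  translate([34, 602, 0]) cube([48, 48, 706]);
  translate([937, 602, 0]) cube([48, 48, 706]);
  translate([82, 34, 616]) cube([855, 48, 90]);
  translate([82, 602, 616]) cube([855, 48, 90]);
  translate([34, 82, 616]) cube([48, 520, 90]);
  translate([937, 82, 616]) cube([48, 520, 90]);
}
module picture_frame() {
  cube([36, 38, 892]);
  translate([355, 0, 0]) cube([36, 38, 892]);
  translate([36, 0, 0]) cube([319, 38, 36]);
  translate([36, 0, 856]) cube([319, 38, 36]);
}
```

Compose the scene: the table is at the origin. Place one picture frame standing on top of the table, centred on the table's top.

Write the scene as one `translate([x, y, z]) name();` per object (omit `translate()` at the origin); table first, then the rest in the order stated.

table();
translate([314, 323, 753]) picture_frame();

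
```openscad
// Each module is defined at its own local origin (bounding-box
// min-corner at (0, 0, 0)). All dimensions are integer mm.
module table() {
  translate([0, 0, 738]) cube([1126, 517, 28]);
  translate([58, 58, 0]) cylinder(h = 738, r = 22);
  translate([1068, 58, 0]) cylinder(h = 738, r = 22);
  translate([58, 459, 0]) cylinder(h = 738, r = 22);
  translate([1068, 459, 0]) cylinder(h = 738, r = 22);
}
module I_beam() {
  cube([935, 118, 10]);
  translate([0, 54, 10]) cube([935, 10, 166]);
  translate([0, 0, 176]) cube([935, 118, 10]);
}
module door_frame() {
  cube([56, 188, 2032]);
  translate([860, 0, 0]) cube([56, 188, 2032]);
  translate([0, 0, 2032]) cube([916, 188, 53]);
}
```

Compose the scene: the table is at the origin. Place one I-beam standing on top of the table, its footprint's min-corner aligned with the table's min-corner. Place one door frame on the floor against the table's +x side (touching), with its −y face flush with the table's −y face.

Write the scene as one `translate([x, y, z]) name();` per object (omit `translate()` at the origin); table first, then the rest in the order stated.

table();
translate([0, 0, 766]) I_beam();
translate([1126, 0, 0]) door_frame();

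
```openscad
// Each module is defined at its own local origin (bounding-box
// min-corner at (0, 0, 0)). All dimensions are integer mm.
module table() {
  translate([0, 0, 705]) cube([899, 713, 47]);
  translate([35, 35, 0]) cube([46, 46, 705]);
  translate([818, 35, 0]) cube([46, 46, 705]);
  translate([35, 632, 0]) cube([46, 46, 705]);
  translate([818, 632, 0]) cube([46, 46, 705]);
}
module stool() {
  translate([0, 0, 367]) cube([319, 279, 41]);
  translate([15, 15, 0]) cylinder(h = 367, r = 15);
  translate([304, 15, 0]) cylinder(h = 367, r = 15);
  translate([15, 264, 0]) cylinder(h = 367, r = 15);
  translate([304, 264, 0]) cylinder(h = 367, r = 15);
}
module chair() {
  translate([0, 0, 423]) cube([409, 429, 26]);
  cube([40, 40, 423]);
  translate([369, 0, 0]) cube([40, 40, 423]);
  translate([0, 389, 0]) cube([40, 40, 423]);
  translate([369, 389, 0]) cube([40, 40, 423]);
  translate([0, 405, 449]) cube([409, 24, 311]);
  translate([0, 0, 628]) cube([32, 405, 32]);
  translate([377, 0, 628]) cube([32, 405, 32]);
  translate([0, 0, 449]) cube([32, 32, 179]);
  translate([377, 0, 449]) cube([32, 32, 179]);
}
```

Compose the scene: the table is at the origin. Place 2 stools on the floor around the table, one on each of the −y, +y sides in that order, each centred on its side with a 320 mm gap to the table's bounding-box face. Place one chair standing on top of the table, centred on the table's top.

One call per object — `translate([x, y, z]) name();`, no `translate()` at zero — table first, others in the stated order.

table();
translate([290, -599, 0]) stool();
translate([290, 1033, 0]) stool();
translate([245, 142, 752]) chair();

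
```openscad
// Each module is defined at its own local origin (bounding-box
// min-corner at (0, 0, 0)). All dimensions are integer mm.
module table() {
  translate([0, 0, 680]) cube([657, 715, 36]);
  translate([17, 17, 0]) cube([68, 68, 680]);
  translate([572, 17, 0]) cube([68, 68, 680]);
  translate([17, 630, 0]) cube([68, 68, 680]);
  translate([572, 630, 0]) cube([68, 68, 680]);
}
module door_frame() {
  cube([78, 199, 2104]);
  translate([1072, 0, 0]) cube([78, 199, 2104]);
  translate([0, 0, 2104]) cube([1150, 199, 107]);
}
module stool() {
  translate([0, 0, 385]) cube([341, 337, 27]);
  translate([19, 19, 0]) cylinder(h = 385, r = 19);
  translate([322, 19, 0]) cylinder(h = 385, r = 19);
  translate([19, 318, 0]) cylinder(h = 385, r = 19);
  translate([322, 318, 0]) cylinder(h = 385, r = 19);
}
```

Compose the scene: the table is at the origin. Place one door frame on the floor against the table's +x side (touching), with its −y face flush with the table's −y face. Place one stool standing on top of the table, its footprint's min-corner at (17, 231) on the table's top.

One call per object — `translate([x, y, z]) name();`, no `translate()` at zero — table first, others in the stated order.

table();
translate([657, 0, 0]) door_frame();
translate([17, 231, 716]) stool();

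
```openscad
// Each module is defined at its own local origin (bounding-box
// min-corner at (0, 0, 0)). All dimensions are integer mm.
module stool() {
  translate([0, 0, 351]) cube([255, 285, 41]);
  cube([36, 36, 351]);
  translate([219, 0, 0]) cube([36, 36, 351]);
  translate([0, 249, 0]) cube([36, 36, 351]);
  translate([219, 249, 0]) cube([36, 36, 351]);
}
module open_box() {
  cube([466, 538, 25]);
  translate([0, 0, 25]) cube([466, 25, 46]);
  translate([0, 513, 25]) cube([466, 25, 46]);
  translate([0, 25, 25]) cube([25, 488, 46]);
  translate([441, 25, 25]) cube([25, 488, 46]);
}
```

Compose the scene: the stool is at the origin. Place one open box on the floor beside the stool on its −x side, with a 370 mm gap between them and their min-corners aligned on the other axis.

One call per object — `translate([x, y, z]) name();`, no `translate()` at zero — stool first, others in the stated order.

stool();
translate([-836, 0, 0]) open_box();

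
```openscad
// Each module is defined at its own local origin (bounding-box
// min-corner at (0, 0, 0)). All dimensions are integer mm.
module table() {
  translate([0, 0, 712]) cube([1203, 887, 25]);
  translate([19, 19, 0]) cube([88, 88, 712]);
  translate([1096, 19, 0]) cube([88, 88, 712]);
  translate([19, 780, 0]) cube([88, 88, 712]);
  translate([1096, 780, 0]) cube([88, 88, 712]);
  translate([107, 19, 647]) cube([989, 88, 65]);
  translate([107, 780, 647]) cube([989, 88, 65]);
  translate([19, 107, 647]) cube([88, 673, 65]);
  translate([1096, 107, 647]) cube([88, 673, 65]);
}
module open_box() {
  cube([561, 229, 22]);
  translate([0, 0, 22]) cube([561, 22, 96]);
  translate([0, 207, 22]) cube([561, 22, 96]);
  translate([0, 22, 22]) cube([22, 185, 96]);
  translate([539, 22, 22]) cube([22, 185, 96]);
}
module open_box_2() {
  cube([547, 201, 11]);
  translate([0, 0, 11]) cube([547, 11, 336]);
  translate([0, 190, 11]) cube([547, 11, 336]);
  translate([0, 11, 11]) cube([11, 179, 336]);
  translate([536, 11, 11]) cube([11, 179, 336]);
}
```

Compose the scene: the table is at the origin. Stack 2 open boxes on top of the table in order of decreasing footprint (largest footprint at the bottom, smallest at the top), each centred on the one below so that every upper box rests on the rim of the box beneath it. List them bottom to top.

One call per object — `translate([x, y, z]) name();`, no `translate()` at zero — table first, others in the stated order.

table();
translate([321, 329, 737]) open_box();
translate([328, 343, 855]) open_box_2();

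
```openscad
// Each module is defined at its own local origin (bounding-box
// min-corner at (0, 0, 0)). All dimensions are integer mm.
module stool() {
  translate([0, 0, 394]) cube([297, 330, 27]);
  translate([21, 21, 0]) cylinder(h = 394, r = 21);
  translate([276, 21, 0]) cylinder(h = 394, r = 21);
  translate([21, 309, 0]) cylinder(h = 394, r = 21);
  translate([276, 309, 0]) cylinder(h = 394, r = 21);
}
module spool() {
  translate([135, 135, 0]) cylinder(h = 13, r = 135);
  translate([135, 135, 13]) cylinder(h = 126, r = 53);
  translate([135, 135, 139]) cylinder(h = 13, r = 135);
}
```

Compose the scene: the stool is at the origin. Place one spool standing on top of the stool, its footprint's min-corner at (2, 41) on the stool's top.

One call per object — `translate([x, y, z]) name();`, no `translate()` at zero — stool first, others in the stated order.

stool();
translate([2, 41, 421]) spool();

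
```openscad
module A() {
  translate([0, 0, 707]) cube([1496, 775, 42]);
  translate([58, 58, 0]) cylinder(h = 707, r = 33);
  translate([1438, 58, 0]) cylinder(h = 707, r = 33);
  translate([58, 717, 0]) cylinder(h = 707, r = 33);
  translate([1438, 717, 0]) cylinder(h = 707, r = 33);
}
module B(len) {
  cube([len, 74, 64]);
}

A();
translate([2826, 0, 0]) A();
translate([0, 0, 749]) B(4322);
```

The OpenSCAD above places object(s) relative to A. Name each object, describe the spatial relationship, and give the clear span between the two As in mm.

Second table starts at x = 2826; first ends at x = 1496; clear span = 2826 − 1496 = 1330 mm.

A is a table. B is a beam. A beam spans the tops of two tables. The clear span between the two tables is 1330 mm.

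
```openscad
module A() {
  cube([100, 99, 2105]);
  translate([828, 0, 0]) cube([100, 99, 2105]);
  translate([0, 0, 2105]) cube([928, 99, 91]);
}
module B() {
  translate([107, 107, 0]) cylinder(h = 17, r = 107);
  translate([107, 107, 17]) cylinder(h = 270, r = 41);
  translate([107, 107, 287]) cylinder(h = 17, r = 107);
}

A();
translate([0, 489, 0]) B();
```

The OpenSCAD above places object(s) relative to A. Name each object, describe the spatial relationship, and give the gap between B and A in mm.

A is a door frame. B is a spool. The spool is on the floor beside the door frame on its +y side. The gap between the spool and the door frame is 390 mm.

The spool's nearest face is 390 mm from the door frame's +y face.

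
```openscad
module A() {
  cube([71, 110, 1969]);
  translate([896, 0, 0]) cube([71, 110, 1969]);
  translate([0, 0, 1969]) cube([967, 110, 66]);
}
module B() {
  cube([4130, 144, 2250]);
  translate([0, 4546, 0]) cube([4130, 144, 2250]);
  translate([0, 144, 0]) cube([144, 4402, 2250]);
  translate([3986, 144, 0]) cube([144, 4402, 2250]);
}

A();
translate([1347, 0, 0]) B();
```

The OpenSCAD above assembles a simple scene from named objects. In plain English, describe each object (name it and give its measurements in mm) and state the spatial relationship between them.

A is a rectangular door frame: two vertical jambs of 71×110 mm section, 1969 mm tall, with a clear opening 825 mm wide between their inner faces. A header 66 mm tall and 110 mm deep lies on top of the jambs and spans the full outside width.

B is the wall frame of a small rectangular building: four walls, each 2250 mm tall and 144 mm thick, enclosing a footprint 4130 mm (x) by 4690 mm (y) outside-to-outside, with no floor or roof. The front and back walls (the −y and +y sides) span the full width; the two side walls fit between them.

The house frame is on the floor beside the door frame on its +x side.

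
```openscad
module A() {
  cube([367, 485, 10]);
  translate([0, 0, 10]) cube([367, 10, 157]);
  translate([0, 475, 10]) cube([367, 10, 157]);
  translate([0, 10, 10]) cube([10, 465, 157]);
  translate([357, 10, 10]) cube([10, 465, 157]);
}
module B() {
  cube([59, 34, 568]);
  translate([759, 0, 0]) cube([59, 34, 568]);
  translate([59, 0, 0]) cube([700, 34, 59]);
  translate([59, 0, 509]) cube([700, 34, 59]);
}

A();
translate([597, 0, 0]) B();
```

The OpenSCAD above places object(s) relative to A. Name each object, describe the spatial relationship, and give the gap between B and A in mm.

A is an open box. B is a picture frame. The picture frame is on the floor beside the open box on its +x side. The gap between the picture frame and the open box is 230 mm.

The picture frame's nearest face is 230 mm from the open box's +x face.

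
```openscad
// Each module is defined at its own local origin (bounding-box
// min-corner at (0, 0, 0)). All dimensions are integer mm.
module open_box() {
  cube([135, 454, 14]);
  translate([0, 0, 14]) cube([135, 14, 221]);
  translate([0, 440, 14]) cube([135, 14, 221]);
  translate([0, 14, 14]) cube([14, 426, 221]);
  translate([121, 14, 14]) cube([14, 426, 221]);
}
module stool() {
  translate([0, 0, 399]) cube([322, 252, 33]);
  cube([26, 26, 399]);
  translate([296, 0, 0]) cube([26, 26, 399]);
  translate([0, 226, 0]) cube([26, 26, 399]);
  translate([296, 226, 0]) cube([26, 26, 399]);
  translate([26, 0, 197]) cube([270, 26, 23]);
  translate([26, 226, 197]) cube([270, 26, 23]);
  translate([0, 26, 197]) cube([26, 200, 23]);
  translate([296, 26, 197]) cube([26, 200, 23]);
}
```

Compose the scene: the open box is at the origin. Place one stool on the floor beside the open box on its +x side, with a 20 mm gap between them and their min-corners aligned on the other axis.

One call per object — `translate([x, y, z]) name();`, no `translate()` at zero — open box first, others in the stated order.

open_box();
translate([155, 0, 0]) stool();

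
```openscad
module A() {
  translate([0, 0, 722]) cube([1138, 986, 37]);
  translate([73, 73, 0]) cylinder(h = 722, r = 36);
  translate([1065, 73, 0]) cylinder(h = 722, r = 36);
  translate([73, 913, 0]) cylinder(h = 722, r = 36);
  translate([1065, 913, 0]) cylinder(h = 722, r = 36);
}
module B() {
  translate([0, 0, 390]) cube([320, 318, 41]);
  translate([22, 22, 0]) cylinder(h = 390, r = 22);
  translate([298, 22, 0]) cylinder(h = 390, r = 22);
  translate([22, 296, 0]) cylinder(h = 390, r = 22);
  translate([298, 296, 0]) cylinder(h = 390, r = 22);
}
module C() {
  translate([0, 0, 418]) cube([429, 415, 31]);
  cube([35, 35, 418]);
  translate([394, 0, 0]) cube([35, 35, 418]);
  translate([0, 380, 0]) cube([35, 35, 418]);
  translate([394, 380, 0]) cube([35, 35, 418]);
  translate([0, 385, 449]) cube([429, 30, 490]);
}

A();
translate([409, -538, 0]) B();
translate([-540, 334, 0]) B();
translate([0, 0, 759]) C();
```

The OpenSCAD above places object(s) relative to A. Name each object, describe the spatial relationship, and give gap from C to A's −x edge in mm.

A is a table. B is a stool. C is a chair. Two stools sit around the table at the −y, −x sides. The chair is on top of the table. The gap from the chair to the table's −x edge is 0 mm.

The chair's min-x is at 0; the table's min-x is 0; gap = 0 mm.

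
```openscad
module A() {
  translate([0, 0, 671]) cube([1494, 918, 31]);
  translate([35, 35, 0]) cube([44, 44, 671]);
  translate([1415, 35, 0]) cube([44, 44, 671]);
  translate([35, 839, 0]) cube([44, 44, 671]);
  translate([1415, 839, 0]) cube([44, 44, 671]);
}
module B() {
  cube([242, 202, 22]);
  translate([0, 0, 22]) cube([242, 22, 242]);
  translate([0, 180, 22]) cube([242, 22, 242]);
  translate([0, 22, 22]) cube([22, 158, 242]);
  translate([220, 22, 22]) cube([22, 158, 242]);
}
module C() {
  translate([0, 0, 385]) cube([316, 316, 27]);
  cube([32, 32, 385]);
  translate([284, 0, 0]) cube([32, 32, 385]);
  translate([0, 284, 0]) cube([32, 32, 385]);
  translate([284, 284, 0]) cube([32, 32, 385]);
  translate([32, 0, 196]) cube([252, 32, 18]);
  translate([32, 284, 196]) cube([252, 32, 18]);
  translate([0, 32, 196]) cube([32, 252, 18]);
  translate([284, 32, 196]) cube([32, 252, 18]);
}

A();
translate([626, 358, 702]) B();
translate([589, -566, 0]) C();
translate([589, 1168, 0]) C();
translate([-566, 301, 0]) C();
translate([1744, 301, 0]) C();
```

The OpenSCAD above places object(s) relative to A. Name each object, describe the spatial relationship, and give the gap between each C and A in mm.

Each stool's nearest face is 250 mm from the table's bounding box.

A is a table. B is an open box. C is a stool. The open box is on top of the table, centred. Four stools sit around the table at the −y, +y, −x, +x sides. The gap between each stool and the table is 250 mm.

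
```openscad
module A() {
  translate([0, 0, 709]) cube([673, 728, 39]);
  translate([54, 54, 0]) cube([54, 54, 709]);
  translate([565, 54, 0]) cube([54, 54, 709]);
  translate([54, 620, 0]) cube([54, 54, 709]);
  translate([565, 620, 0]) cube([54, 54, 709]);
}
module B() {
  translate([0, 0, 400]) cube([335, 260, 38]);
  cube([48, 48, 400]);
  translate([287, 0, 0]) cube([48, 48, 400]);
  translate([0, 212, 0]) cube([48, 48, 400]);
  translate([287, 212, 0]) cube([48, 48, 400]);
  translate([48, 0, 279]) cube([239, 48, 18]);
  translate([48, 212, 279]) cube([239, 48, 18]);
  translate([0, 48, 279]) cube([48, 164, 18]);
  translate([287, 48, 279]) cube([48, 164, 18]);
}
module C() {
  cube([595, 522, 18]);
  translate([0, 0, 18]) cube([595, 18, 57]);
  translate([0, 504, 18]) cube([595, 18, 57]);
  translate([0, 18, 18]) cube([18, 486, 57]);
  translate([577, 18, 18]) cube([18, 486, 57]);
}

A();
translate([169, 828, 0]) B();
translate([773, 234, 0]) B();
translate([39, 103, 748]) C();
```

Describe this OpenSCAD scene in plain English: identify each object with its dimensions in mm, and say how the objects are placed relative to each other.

A is a rectangular dining table. The top is 673×728×39 mm with its upper surface at z = 748 mm. It stands on four 54×54 mm square legs, each inset 54 mm from the nearest pair of top edges, running from the floor to the underside of the top.

B is a four-legged stool. The seat is 335×260 mm, 38 mm thick, top at z = 438 mm. It stands on four square legs, each 48×48 mm in cross-section, from z = 0 to the seat underside, each flush with a corner of the seat. Four stretchers, 48 mm wide and 18 mm tall, connect adjacent legs with their undersides at z = 279 mm, each running between the inner faces of the legs it joins and aligned with the legs' outer faces on the other axis.

C is an open-topped rectangular box: outside dimensions 595×522×75 mm, with a uniform wall and base thickness of 18 mm. The base is a full 595×522 slab on the floor; four walls sit on top of the base. The front and back walls (the −y and +y sides) span the full width; the two side walls fit between them.

Two stools sit around the table at the +y, +x sides. The open box is on top of the table, centred.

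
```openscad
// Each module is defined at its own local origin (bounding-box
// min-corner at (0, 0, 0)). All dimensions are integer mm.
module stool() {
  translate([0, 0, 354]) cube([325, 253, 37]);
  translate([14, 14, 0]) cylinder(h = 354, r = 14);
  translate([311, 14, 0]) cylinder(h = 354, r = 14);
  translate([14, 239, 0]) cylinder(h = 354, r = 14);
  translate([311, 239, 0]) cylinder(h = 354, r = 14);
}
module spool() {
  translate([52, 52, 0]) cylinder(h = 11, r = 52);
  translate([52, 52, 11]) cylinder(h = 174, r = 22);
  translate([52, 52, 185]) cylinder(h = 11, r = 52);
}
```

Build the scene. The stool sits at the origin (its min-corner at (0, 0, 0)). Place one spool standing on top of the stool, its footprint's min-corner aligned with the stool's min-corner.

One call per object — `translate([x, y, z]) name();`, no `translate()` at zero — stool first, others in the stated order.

stool();
translate([0, 0, 391]) spool();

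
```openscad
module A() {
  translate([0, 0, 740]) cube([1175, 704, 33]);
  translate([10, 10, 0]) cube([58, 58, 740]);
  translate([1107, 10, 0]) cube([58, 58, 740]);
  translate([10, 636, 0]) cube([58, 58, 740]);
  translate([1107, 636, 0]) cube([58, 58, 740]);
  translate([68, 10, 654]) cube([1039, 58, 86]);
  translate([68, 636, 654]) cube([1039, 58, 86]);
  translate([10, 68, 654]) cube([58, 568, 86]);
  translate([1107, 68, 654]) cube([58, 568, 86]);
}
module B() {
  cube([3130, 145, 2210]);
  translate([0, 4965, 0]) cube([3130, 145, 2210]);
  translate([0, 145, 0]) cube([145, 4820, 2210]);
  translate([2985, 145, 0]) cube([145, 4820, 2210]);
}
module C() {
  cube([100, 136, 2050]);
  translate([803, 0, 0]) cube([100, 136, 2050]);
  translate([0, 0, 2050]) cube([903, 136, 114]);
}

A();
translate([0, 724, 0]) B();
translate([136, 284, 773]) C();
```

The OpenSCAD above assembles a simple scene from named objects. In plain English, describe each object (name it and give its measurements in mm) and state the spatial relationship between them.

A is a table: top 1175 mm (x) × 704 mm (y), 33 mm thick, upper face at z = 773 mm, on four 58×58 mm square legs, each inset 10 mm from the nearest pair of top edges, running from z = 0 to the bottom of the top. Four apron rails, 58 mm thick and 86 mm tall, run between adjacent legs with their top edges flush with the underside of the top and their outer faces flush with the legs' outer faces.

B is the wall frame of a small rectangular building: four walls, each 2210 mm tall and 145 mm thick, enclosing a footprint 3130 mm (x) by 5110 mm (y) outside-to-outside, with no floor or roof. The front and back walls (the −y and +y sides) span the full width; the two side walls fit between them.

C is a rectangular door frame: two vertical jambs of 100×136 mm section, 2050 mm tall, with a clear opening 703 mm wide between their inner faces. A header 114 mm tall and 136 mm deep lies on top of the jambs and spans the full outside width.

The house frame is on the floor beside the table on its +y side. The door frame is on top of the table, centred.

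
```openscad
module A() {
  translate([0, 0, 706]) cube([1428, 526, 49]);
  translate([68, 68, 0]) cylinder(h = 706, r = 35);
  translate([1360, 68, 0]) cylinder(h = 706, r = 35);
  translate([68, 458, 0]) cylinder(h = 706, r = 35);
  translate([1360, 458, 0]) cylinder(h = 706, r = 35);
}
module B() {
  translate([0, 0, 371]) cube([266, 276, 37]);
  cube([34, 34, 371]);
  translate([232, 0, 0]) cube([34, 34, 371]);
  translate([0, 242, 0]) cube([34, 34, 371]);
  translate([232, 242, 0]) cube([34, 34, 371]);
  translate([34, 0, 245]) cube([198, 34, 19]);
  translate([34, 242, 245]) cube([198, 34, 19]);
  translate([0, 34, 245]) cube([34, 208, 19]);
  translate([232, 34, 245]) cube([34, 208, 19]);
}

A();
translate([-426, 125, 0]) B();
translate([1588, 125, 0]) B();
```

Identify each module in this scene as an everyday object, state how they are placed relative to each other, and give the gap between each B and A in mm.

Each stool's nearest face is 160 mm from the table's bounding box.

A is a table. B is a stool. Two stools sit around the table at the −x, +x sides. The gap between each stool and the table is 160 mm.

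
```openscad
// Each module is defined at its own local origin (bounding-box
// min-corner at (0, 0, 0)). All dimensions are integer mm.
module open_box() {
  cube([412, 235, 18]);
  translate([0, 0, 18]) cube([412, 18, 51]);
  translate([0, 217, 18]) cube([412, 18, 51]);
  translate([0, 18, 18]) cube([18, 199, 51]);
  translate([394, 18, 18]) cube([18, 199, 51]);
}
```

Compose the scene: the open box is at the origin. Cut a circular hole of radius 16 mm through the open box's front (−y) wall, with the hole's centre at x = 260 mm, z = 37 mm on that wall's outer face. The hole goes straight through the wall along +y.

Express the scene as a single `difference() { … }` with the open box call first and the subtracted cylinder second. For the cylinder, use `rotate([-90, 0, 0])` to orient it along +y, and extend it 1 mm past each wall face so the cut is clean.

difference() {
  open_box();
  translate([260, -1, 37]) rotate([-90, 0, 0]) cylinder(h = 20, r = 16);
}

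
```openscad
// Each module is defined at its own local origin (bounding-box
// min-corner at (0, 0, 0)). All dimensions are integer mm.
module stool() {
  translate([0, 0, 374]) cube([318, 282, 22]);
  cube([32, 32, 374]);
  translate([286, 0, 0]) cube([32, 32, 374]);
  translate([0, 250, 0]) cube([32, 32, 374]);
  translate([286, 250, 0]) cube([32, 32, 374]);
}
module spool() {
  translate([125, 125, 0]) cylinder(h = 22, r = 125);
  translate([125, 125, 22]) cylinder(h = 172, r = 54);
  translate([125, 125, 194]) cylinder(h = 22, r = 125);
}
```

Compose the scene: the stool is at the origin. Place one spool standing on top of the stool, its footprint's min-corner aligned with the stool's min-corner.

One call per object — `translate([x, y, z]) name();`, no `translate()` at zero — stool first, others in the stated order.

stool();
translate([0, 0, 396]) spool();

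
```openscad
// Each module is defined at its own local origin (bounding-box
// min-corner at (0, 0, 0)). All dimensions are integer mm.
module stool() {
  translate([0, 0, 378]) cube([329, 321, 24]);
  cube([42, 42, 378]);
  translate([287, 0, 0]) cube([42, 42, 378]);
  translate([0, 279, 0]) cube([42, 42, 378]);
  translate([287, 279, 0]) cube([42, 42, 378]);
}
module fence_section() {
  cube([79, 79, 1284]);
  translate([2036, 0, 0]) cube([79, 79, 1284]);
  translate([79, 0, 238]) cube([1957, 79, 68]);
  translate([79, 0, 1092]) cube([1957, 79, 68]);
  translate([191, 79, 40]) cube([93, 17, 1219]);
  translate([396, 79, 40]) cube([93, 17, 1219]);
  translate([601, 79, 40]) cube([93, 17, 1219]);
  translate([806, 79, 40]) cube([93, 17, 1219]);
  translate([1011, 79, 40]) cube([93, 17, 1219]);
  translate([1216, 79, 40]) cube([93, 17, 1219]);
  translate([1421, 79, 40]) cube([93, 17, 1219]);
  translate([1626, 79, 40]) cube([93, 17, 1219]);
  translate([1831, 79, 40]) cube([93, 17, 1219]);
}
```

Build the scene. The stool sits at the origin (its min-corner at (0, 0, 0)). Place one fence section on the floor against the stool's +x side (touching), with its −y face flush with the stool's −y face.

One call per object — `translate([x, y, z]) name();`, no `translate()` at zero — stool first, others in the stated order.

stool();
translate([329, 0, 0]) fence_section();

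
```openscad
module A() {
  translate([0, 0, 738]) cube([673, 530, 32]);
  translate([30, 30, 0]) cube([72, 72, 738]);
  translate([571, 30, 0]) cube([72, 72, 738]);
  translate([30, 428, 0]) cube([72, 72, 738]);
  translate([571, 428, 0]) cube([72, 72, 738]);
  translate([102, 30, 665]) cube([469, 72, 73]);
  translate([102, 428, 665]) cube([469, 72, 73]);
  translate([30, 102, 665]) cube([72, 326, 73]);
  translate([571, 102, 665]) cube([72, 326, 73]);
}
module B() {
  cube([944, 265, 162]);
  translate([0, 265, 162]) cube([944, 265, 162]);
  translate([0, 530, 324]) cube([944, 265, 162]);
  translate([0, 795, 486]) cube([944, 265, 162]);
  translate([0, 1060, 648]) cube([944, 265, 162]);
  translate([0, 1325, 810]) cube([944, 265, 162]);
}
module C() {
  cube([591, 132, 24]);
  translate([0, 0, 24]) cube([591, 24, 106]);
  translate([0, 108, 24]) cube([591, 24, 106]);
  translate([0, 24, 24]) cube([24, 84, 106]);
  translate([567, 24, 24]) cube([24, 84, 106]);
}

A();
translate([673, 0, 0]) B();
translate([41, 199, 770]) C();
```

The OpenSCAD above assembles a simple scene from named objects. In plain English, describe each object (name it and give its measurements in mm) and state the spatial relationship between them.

A is a rectangular dining table. The top is 673×530×32 mm with its upper surface at z = 770 mm. It stands on four 72×72 mm square legs, each inset 30 mm from the nearest pair of top edges, running from the floor to the underside of the top. Four apron rails, 72 mm thick and 73 mm tall, run between adjacent legs with their top edges flush with the underside of the top and their outer faces flush with the legs' outer faces.

B is a run of 6 identical solid stair steps. Each tread is 944×265 mm and each step block is 162 mm high. Step 1 rests on the floor; step k is offset from step 1 by (k−1)×265 mm in y and (k−1)×162 mm in z.

C is an open storage box with external size 591×132×130 mm and wall thickness 24 mm (the base is also 24 mm thick). The base covers the whole footprint; the four walls stand on the base, with the y-facing walls full-width and the x-facing walls fitting between their inner faces.

The staircase is against the table's +x side, with their −y faces flush. The open box is on top of the table, centred.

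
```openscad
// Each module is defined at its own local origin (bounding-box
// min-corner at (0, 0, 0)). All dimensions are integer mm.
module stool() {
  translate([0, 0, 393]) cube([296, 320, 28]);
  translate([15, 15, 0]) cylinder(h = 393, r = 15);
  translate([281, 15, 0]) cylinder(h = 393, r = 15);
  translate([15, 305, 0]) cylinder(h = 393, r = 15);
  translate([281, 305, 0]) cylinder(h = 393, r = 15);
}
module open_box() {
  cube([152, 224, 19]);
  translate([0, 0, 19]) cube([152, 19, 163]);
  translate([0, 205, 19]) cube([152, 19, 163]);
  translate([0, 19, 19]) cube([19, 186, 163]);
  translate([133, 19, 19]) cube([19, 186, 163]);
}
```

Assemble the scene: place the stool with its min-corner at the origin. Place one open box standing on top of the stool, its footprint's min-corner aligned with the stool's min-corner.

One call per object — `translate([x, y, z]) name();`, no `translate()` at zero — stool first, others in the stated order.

stool();
translate([0, 0, 421]) open_box();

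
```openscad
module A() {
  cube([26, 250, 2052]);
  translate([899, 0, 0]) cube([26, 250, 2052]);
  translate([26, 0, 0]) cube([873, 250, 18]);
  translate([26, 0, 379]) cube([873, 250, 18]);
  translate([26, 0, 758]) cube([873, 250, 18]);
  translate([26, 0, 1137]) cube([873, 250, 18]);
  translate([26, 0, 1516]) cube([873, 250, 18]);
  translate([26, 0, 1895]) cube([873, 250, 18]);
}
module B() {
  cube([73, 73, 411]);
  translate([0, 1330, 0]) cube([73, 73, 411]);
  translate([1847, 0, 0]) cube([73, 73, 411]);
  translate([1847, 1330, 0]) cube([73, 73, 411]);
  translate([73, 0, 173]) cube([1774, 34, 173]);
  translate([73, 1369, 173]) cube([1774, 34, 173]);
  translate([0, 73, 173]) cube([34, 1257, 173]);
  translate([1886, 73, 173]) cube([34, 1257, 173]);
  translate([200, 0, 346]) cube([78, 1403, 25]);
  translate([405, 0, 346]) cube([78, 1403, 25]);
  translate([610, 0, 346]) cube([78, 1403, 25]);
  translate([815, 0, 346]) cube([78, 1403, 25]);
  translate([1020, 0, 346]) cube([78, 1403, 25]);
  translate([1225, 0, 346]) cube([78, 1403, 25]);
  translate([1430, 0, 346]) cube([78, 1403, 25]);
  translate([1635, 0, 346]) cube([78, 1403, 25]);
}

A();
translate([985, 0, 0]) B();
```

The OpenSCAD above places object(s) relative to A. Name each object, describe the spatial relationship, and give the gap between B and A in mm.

A is a bookshelf. B is a bed frame. The bed frame is on the floor beside the bookshelf on its +x side. The gap between the bed frame and the bookshelf is 60 mm.

The bed frame's nearest face is 60 mm from the bookshelf's +x face.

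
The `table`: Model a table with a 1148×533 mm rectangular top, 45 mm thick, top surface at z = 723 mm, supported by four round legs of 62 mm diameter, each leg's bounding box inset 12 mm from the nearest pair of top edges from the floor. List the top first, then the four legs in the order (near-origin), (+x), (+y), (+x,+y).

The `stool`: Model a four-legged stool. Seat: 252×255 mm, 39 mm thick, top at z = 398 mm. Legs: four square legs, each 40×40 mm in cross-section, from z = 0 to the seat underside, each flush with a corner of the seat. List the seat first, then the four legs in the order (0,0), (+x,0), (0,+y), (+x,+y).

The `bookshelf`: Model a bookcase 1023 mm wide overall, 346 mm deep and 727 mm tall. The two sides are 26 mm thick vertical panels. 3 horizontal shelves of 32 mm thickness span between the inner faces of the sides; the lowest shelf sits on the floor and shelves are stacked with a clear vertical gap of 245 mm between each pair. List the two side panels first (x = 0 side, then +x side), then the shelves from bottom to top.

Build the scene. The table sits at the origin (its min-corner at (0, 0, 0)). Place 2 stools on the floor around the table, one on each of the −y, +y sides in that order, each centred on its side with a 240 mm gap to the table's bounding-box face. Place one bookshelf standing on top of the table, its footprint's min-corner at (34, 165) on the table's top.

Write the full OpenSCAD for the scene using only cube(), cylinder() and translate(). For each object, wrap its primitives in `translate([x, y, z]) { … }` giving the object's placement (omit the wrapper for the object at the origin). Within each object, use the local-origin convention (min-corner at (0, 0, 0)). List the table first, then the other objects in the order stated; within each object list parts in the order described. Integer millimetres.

translate([0, 0, 678]) cube([1148, 533, 45]);
translate([43, 43, 0]) cylinder(h = 678, r = 31);
translate([1105, 43, 0]) cylinder(h = 678, r = 31);
translate([43, 490, 0]) cylinder(h = 678, r = 31);
translate([1105, 490, 0]) cylinder(h = 678, r = 31);
translate([448, -495, 0]) {
  translate([0, 0, 359]) cube([252, 255, 39]);
  cube([40, 40, 359]);
  translate([212, 0, 0]) cube([40, 40, 359]);
  translate([0, 215, 0]) cube([40, 40, 359]);
  translate([212, 215, 0]) cube([40, 40, 359]);
}
translate([448, 773, 0]) {
  translate([0, 0, 359]) cube([252, 255, 39]);
  cube([40, 40, 359]);
  translate([212, 0, 0]) cube([40, 40, 359]);
  translate([0, 215, 0]) cube([40, 40, 359]);
  translate([212, 215, 0]) cube([40, 40, 359]);
}
translate([34, 165, 723]) {
  cube([26, 346, 727]);
  translate([997, 0, 0]) cube([26, 346, 727]);
  translate([26, 0, 0]) cube([971, 346, 32]);
  translate([26, 0, 277]) cube([971, 346, 32]);
  translate([26, 0, 554]) cube([971, 346, 32]);
}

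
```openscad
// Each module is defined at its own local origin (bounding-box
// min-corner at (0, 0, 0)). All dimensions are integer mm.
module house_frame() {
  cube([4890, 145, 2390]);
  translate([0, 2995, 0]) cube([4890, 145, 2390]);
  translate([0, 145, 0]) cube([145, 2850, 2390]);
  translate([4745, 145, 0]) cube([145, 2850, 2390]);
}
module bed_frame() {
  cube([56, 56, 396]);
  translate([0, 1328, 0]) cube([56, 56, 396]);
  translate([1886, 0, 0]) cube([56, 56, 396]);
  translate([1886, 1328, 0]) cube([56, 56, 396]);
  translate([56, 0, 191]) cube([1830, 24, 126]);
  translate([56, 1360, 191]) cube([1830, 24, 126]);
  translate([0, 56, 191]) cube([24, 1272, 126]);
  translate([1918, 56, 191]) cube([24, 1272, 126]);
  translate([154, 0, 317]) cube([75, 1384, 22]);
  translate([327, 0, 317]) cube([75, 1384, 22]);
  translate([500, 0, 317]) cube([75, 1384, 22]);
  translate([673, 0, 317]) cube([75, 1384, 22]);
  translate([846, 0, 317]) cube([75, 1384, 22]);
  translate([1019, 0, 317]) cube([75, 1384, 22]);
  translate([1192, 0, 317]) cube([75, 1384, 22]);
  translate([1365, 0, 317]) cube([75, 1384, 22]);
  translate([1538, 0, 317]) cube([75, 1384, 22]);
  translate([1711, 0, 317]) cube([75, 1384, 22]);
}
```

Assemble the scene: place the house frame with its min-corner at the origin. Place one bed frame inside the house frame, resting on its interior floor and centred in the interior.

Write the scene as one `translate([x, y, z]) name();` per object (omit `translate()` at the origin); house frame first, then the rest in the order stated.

house_frame();
translate([1474, 878, 0]) bed_frame();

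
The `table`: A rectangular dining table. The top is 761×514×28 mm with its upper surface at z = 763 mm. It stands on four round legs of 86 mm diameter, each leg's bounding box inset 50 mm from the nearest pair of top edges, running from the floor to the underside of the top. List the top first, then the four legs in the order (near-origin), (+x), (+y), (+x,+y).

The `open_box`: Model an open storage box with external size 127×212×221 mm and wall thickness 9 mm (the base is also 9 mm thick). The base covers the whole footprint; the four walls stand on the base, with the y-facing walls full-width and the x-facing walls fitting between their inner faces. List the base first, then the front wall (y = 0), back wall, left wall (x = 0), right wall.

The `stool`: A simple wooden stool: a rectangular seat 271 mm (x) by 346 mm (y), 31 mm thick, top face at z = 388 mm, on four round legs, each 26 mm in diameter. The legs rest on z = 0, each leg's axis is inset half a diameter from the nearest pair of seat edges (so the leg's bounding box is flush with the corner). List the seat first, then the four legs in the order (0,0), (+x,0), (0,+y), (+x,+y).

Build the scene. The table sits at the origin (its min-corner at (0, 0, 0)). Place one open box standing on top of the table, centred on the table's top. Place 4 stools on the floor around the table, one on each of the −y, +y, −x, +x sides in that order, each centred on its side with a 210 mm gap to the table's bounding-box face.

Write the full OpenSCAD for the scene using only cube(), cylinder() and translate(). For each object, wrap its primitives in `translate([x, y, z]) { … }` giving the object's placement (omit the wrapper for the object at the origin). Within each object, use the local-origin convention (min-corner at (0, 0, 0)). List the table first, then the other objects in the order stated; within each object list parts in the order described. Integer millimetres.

translate([0, 0, 735]) cube([761, 514, 28]);
translate([93, 93, 0]) cylinder(h = 735, r = 43);
translate([668, 93, 0]) cylinder(h = 735, r = 43);
translate([93, 421, 0]) cylinder(h = 735, r = 43);
translate([668, 421, 0]) cylinder(h = 735, r = 43);
translate([317, 151, 763]) {
  cube([127, 212, 9]);
  translate([0, 0, 9]) cube([127, 9, 212]);
  translate([0, 203, 9]) cube([127, 9, 212]);
  translate([0, 9, 9]) cube([9, 194, 212]);
  translate([118, 9, 9]) cube([9, 194, 212]);
}
translate([245, -556, 0]) {
  translate([0, 0, 357]) cube([271, 346, 31]);
  translate([13, 13, 0]) cylinder(h = 357, r = 13);
  translate([258, 13, 0]) cylinder(h = 357, r = 13);
  translate([13, 333, 0]) cylinder(h = 357, r = 13);
  translate([258, 333, 0]) cylinder(h = 357, r = 13);
}
translate([245, 724, 0]) {
  translate([0, 0, 357]) cube([271, 346, 31]);
  translate([13, 13, 0]) cylinder(h = 357, r = 13);
  translate([258, 13, 0]) cylinder(h = 357, r = 13);
  translate([13, 333, 0]) cylinder(h = 357, r = 13);
  translate([258, 333, 0]) cylinder(h = 357, r = 13);
}
translate([-481, 84, 0]) {
  translate([0, 0, 357]) cube([271, 346, 31]);
  translate([13, 13, 0]) cylinder(h = 357, r = 13);
  translate([258, 13, 0]) cylinder(h = 357, r = 13);
  translate([13, 333, 0]) cylinder(h = 357, r = 13);
  translate([258, 333, 0]) cylinder(h = 357, r = 13);
}
translate([971, 84, 0]) {
  translate([0, 0, 357]) cube([271, 346, 31]);
  translate([13, 13, 0]) cylinder(h = 357, r = 13);
  translate([258, 13, 0]) cylinder(h = 357, r = 13);
  translate([13, 333, 0]) cylinder(h = 357, r = 13);
  translate([258, 333, 0]) cylinder(h = 357, r = 13);
}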